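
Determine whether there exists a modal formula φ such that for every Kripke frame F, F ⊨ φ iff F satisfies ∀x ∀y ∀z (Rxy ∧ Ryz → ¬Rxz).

Any modally definable frame class is closed under surjective bounded morphisms.
The 5-cycle (worlds 0,1,2,3,4 with 0→1→2→3→4→0) is intransitive. Mapping every world to a single reflexive point • is a surjective bounded morphism; the reflexive point is not intransitive (R••∧R•• but R••).
So the class is not modally definable.

Not definable by any modal formula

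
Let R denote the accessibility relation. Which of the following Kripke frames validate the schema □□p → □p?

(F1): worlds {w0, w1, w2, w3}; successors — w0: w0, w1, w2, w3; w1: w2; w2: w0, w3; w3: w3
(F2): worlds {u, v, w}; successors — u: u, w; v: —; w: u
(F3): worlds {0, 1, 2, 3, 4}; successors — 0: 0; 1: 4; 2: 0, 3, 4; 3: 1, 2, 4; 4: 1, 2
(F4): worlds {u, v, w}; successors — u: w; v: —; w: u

The schema corresponds to density: ∀x ∀y (Rxy → ∃z (Rxz ∧ Rzy)).
(F1): fails — Rw1w2 but no z with Rw1z and Rzw2.
(F2): ✓.
(F3): fails — R23 but no z with R2z and Rz3.
(F4): fails — Rwu but no z with Rwz and Rzu.
Valid on: (F2).

(F2)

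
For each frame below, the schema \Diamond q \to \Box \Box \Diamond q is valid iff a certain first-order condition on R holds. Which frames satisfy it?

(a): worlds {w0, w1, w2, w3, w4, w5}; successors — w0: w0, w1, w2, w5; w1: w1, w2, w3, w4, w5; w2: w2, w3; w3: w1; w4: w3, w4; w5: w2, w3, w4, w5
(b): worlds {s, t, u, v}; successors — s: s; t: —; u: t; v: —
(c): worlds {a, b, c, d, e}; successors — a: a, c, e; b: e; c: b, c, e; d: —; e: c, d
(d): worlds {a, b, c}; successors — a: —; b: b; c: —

(b), (d)

The schema corresponds to a generalized confluence (Geach) condition: \forall x \forall y \forall z ((xRy \wedge x R^2 z) \to \exists w (y = w \wedge zRw)).
(a): fails — w0Rw0, w0R²w1 but no w with w0=w and w1Rw.
(b): condition met.
(c): fails — aRa, aR²b but no w with a=w and bRw.
(d): condition met.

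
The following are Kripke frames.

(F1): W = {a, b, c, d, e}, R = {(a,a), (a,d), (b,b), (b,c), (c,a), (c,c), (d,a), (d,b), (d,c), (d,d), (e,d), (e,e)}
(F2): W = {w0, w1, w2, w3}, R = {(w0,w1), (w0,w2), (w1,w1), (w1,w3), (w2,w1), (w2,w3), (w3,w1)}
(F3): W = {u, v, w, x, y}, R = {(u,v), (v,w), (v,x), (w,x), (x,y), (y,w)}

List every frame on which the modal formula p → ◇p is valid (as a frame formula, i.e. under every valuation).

(F1)

This is the axiom for reflexivity; its first-order frame correspondent is ∀x Rxx.
(F1): ✓.
(F2): fails — world w0 does not see itself.
(F3): fails — world u does not see itself.
Valid on: (F1).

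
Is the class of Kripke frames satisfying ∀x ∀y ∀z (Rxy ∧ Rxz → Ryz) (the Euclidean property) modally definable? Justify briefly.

Yes — defined by ◇p → □◇p

Yes: it is the Euclidean property, defined by the 5 schema ◇p → □◇p.
Suppose ◇p→□◇p is valid. Take Rxy, Rxz and set V(p)={y}. Then ◇p at x, so □◇p at x, so ◇p at z, so some w with Rzw has p; w=y, i.e. Rzy. By symmetry of the argument, Ryz.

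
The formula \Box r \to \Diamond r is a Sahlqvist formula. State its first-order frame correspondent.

Suppose □r→◇r is valid. At any x set V(r)=W. Then □r at x, so ◇r at x, so x has a successor.
Conversely, any frame satisfying \forall x \exists y Rxy validates the schema.
Frame condition: \forall x \exists y Rxy.

seriality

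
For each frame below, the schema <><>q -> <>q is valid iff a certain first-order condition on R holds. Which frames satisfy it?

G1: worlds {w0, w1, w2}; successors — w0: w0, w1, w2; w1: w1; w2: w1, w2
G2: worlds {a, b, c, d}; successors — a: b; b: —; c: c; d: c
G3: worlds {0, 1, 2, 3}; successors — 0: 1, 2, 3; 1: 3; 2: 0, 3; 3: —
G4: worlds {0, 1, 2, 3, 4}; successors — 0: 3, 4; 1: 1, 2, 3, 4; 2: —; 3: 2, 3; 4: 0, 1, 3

G1, G2

Frame correspondent (Sahlqvist): forall x forall y forall z (Rxy & Ryz -> Rxz) — i.e. transitivity.
G1: ✓.
G2: ✓.
G3: fails — R02 and R20 but not R00.
G4: fails — R43 and R32 but not R42.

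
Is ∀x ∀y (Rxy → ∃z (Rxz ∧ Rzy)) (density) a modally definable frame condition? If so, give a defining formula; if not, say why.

Definable; □□q → □q defines it

This is a Sahlqvist condition; the C4 axiom □□q → □q defines it.
Suppose □□q→□q is valid. Take Rxy and set V(q)={w : xR²w}. Then □□q at x, so □q at x, so q at y, i.e. ∃z(Rxz∧Rzy).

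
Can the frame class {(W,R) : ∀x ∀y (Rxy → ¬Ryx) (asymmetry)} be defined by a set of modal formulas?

Not modally definable

Modal frame validity is preserved under surjective bounded morphisms.
The 4-cycle (worlds s,t,u,v with s→t→u→v→s) is asymmetric. Mapping every world to a single reflexive point • is a surjective bounded morphism, and the reflexive point is not asymmetric (R•• but asymmetry requires ¬R••).
Hence asymmetry is not modally definable.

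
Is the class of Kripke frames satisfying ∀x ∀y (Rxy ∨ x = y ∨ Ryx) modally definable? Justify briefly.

Modal frame validity is preserved under disjoint unions.
Take 3 disjoint single-world reflexive frames: each is trivially connected, but their disjoint union has 3 worlds with no edge between distinct components, so it is not connected.
So no modal formula (or set of formulas) defines exactly the connected frames.

No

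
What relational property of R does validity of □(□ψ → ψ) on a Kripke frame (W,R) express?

Suppose □(□ψ→ψ) is valid. Take Rxy and set V(ψ)={w : Ryw}. Then at y, □ψ holds; since □(□ψ→ψ) at x, □ψ→ψ at y, so ψ at y, i.e. Ryy.
The converse is a direct semantic check.
So the correspondent is shift-reflexivity.

shift-reflexivity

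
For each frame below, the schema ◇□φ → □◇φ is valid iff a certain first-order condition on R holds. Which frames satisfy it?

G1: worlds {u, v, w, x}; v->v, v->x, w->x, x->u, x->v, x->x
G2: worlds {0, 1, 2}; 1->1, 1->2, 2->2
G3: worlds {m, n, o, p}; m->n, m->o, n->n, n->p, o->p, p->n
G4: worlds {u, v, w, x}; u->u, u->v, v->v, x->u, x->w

The schema corresponds to convergence: ∀x ∀y ∀z (Rxy ∧ Rxz → ∃w (Ryw ∧ Rzw)).
G1: fails — Rxu and Rxu but u and u have no common successor.
G2: holds.
G3: holds.
G4: fails — Rxw and Rxw but w and w have no common successor.
Valid on: G2, G3.

G2, G3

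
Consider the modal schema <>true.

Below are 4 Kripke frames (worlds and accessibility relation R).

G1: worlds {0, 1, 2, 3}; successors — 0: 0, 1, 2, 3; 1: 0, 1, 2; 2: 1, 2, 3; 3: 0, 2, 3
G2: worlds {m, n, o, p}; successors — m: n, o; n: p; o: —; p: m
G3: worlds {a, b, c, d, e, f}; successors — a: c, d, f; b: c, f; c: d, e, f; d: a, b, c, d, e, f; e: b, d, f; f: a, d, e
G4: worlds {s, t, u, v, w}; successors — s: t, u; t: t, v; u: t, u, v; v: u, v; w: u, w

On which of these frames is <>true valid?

G1, G3, G4

This is the axiom for seriality; its first-order frame correspondent is forall x exists y Rxy.
G1: satisfies the condition.
G2: fails — world o has no successor.
G3: satisfies the condition.
G4: satisfies the condition.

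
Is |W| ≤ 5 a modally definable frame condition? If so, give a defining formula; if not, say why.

No

If a class were modally definable it would be closed under disjoint unions (Goldblatt–Thomason).
Any modal formula valid on each of 6 disjoint one-world frames is valid on their disjoint union (validity is preserved under disjoint unions). Each one-world frame has |W|=1≤5, but the union has |W|=6.
So no modal formula (or set of formulas) defines exactly the |W|≤5 frames.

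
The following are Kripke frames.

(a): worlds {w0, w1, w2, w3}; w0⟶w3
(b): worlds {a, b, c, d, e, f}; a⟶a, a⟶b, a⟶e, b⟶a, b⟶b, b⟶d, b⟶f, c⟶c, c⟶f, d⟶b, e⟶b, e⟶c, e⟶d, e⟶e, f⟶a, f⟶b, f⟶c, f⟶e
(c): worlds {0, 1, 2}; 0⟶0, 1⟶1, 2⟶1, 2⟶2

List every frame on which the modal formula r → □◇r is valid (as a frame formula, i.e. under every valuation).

This is the axiom for symmetry; its first-order frame correspondent is ∀x ∀y (Rxy → Ryx).
(a): fails — Rw0w3 but not Rw3w0.
(b): fails — Reb but not Rbe.
(c): fails — R21 but not R12.

none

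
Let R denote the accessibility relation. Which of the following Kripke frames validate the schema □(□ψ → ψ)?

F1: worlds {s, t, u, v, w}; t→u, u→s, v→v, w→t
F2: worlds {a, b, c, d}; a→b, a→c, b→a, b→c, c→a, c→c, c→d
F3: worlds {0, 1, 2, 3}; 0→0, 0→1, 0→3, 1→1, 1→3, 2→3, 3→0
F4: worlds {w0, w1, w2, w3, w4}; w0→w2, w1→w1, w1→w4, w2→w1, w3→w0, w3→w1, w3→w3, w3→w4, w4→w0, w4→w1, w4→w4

The schema corresponds to shift-reflexivity: ∀x ∀y (Rxy → Ryy).
F1: fails — Rus but not Rss.
F2: fails — Rcd but not Rdd.
F3: fails — R23 but not R33.
F4: fails — Rw3w0 but not Rw0w0.

none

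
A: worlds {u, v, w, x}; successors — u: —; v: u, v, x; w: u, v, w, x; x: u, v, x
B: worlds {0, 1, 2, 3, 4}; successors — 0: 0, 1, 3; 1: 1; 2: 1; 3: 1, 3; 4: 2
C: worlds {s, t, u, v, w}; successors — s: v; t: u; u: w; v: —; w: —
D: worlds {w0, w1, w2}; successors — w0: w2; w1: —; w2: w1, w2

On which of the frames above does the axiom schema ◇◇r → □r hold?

none

This is the axiom for a generalized confluence (Geach) condition; its first-order frame correspondent is ∀x ∀y ∀z ((xR²y ∧ xRz) → ∃w (y = w ∧ z = w)).
A: fails — vR²u, vRv but u ≠ v.
B: fails — 0R²0, 0R1 but 0 ≠ 1.
C: fails — tR²w, tRu but w ≠ u.
D: fails — w0R²w1, w0Rw2 but w1 ≠ w2.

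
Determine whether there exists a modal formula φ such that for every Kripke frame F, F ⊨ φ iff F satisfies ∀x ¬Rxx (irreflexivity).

If a class were modally definable it would be closed under surjective bounded morphisms (Goldblatt–Thomason).
The 2-cycle (worlds w0,w1 with w0→w1→w0) is irreflexive, and the map sending every world to a single reflexive point • is a surjective bounded morphism (forth: every edge maps to (•,•); back: every world has a successor). So any modal formula valid on the 2-cycle is also valid on the reflexive point, which is not irreflexive.
So the class is not modally definable.

No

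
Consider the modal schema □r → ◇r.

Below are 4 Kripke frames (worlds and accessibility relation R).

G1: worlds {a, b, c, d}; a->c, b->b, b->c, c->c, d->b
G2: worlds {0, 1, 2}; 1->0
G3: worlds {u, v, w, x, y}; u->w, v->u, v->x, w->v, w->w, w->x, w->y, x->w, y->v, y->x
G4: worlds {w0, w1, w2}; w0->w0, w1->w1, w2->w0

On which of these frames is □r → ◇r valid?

G1, G3, G4

Frame correspondent (Sahlqvist): ∀x ∃y Rxy — i.e. seriality.
G1: holds.
G2: fails — world 0 has no successor.
G3: holds.
G4: holds.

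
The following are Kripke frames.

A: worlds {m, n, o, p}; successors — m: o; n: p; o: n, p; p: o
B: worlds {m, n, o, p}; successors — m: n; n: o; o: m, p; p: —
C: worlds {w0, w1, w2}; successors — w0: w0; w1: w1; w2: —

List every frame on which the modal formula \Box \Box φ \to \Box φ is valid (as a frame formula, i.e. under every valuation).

The schema corresponds to density: \forall x \forall y (Rxy \to \exists z (Rxz \wedge Rzy)).
A: fails — Ron but no z with Roz and Rzn.
B: fails — Rno but no z with Rnz and Rzo.
C: ✓.
Valid on: C.

C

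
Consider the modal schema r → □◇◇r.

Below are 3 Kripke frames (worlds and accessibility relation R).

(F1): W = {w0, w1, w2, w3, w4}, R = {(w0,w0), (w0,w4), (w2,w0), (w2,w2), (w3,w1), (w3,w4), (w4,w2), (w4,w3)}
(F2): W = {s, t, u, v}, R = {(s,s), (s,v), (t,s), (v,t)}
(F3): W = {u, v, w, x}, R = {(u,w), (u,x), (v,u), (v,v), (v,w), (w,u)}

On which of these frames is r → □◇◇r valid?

Frame correspondent (Sahlqvist): ∀x ∀z (xRz → ∃w (x = w ∧ zR²w)) — i.e. a generalized confluence (Geach) condition.
(F1): fails — w3Rw1 but no w with w3=w and w1R²w.
(F2): condition met.
(F3): fails — uRw but no t with u=t and wR²t.

(F2)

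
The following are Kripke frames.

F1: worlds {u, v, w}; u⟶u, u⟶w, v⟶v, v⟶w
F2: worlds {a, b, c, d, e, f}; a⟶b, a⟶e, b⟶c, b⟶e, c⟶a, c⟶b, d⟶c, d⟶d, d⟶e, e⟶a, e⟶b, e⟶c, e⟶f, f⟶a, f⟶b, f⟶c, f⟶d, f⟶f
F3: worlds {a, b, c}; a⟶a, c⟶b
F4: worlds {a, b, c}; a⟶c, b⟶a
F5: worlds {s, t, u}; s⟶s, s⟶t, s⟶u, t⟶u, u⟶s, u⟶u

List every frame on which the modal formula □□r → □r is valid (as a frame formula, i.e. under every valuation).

F1, F5

This is the axiom for density; its first-order frame correspondent is ∀x ∀y (Rxy → ∃z (Rxz ∧ Rzy)).
F1: condition met.
F2: fails — Rbe but no z with Rbz and Rze.
F3: fails — Rcb but no z with Rcz and Rzb.
F4: fails — Rac but no z with Raz and Rzc.
F5: condition met.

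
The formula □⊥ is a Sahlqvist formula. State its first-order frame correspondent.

emptiness of R

□⊥ is valid iff no world has any successor (otherwise □⊥ fails at any world with one).
Conversely, on a frame with emptiness of R the schema holds at every world under every valuation.
Frame condition: ∀x ∀y ¬Rxy.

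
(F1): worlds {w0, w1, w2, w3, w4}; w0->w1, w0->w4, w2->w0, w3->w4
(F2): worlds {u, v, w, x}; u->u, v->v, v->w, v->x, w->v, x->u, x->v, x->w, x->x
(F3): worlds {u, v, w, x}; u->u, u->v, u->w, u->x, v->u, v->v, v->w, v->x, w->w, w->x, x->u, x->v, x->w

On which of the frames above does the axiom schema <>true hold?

Frame correspondent (Sahlqvist): forall x exists y Rxy — i.e. seriality.
(F1): fails — world w1 has no successor.
(F2): condition met.
(F3): condition met.

(F2), (F3)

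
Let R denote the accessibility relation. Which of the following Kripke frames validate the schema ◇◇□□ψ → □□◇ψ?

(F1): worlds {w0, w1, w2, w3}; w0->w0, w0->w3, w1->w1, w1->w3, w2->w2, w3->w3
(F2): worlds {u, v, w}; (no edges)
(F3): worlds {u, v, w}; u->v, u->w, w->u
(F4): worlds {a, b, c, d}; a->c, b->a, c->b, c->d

(F1), (F2)

This is the axiom for a generalized confluence (Geach) condition; its first-order frame correspondent is ∀x ∀y ∀z ((xR²y ∧ xR²z) → ∃w (yR²w ∧ zRw)).
(F1): holds.
(F2): holds.
(F3): fails — uR²u, uR²u but no t with uR²t and uRt.
(F4): fails — aR²b, aR²b but no w with bR²w and bRw.
Valid on: (F1), (F2).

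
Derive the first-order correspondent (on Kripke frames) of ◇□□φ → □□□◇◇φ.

∀x ∀y ∀z ((xRy ∧ xR³z) → ∃w (yR²w ∧ zR²w))

This is a Sahlqvist (Geach-type) schema ◇^1□^2φ → □^3◇^2φ.
Minimal-valuation argument: fix x; take any y with xR^1y and any z with xR^3z. Set V(φ) to the set of worlds R-reachable from y in exactly 2 steps. Then □^2φ holds at y, so the antecedent holds at x; validity forces ◇^2φ at z, giving a w with zR^2w and yR^2w.
First-order correspondent: ∀x ∀y ∀z ((xRy ∧ xR³z) → ∃w (yR²w ∧ zR²w)).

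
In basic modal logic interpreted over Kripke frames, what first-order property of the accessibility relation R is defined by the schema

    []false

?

emptiness of R: forall x forall y ~Rxy

□⊥ is valid iff no world has any successor (otherwise □⊥ fails at any world with one).
Conversely, on a frame with emptiness of R the schema holds at every world under every valuation.
So the correspondent is emptiness of R.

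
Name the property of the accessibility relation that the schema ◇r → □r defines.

Suppose ◇r→□r is valid. Take Rxy, Rxz and set V(r)={y}. Then ◇r at x, so □r at x, so r at z, i.e. z=y.

partial functionality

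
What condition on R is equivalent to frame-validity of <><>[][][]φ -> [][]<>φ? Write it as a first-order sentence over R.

This is a Sahlqvist (Geach-type) schema ◇^2□^3φ → □^2◇^1φ.
Minimal-valuation argument: fix x; take any y with xR^2y and any z with xR^2z. Set V(φ) to the set of worlds R-reachable from y in exactly 3 steps. Then □^3φ holds at y, so the antecedent holds at x; validity forces ◇^1φ at z, giving a w with zR^1w and yR^3w.
First-order correspondent: forall x forall y forall z ((x R^2 y & x R^2 z) -> exists w (y R^3 w & zRw)).

forall x forall y forall z ((x R^2 y & x R^2 z) -> exists w (y R^3 w & zRw))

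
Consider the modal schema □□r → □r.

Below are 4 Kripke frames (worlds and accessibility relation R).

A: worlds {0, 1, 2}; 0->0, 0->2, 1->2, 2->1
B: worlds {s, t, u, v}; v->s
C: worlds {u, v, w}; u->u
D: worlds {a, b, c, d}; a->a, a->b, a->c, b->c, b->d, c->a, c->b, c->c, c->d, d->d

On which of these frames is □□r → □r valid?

C, D

This is the axiom for density; its first-order frame correspondent is ∀x ∀y (Rxy → ∃z (Rxz ∧ Rzy)).
A: fails — R12 but no z with R1z and Rz2.
B: fails — Rvs but no z with Rvz and Rzs.
C: ✓.
D: ✓.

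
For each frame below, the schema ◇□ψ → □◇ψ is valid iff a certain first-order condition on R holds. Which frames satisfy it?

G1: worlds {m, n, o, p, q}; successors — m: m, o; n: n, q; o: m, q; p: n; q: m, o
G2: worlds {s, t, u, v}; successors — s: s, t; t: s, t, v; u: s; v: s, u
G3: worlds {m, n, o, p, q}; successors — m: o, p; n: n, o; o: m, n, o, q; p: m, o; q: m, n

G2

The schema corresponds to convergence: ∀x ∀y ∀z (Rxy ∧ Rxz → ∃w (Ryw ∧ Rzw)).
G1: fails — Rnn and Rnq but n and q have no common successor.
G2: satisfies the condition.
G3: fails — Rom and Roq but m and q have no common successor.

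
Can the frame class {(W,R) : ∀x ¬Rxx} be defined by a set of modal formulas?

Not definable by any modal formula

If a class were modally definable it would be closed under surjective bounded morphisms (Goldblatt–Thomason).
The 4-cycle (worlds s,t,u,v with s→t→u→v→s) is irreflexive, and the map sending every world to a single reflexive point • is a surjective bounded morphism (forth: every edge maps to (•,•); back: every world has a successor). So any modal formula valid on the 4-cycle is also valid on the reflexive point, which is not irreflexive.
Hence irreflexivity is not modally definable.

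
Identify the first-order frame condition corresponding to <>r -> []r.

Suppose ◇r→□r is valid. Take Rxy, Rxz and set V(r)={y}. Then ◇r at x, so □r at x, so r at z, i.e. z=y.
Conversely, on a frame with partial functionality the schema holds at every world under every valuation.
Frame condition: forall x forall y forall z (Rxy & Rxz -> y = z).

partial functionality: forall x forall y forall z (Rxy & Rxz -> y = z)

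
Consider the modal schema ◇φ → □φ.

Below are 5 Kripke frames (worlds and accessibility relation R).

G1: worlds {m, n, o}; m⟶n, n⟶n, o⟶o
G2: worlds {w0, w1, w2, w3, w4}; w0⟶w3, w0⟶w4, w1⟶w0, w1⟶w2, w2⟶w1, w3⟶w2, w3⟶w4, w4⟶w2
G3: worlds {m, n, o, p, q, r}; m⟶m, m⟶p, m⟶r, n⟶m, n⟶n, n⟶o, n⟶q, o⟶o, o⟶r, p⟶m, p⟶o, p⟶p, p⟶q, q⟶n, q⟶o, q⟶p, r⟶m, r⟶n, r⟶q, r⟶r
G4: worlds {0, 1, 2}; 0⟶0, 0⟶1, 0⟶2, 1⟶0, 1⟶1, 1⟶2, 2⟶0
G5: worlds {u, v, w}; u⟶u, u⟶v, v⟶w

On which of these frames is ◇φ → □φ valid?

Frame correspondent (Sahlqvist): ∀x ∀y ∀z (Rxy ∧ Rxz → y = z) — i.e. partial functionality.
G1: satisfies the condition.
G2: fails — w0 sees both w3 and w4.
G3: fails — m sees both m and p.
G4: fails — 0 sees both 0 and 1.
G5: fails — u sees both u and v.
Valid on: G1.

G1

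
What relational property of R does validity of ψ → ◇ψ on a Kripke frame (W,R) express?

reflexivity: ∀x Rxx

This is a form of the T axiom.
Its frame correspondent is reflexivity — ∀x Rxx.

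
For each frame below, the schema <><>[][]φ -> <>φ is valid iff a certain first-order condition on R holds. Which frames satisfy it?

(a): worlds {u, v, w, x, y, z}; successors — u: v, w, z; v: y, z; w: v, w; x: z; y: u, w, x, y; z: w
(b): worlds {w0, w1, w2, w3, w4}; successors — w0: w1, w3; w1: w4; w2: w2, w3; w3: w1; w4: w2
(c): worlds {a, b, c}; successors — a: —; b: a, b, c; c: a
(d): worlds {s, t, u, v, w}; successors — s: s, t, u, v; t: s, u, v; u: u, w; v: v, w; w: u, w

The schema corresponds to a generalized confluence (Geach) condition: forall x forall y (x R^2 y -> exists w (y R^2 w & xRw)).
(a): fails — vR²x but no t with xR²t and vRt.
(b): fails — w0R²w1 but no w with w1R²w and w0Rw.
(c): fails — bR²a but no w with aR²w and bRw.
(d): satisfies the condition.
Valid on: (d).

(d)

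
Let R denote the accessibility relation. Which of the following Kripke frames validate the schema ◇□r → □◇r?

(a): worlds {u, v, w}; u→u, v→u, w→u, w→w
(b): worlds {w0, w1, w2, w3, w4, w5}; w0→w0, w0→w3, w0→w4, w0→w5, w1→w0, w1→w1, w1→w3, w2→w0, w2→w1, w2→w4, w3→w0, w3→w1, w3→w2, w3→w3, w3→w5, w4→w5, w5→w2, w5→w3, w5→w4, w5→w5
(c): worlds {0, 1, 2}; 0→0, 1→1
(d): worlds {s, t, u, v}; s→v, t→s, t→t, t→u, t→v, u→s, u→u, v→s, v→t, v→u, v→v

(a), (c)

The schema corresponds to convergence: ∀x ∀y ∀z (Rxy ∧ Rxz → ∃w (Ryw ∧ Rzw)).
(a): ✓.
(b): fails — Rw2w4 and Rw2w1 but w4 and w1 have no common successor.
(c): ✓.
(d): fails — Rts and Rtu but s and u have no common successor.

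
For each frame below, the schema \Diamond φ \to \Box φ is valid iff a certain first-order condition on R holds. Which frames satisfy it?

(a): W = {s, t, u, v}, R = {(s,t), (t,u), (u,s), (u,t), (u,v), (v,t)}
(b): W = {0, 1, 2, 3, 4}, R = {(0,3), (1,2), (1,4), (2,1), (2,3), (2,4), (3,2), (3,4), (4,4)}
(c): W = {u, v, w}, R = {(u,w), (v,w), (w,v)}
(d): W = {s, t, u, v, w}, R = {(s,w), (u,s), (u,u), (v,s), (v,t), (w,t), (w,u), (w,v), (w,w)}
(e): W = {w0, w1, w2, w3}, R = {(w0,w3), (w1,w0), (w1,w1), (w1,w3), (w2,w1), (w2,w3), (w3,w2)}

(c)

The schema corresponds to partial functionality: \forall x \forall y \forall z (Rxy \wedge Rxz \to y = z).
(a): fails — u sees both s and t.
(b): fails — 1 sees both 2 and 4.
(c): holds.
(d): fails — u sees both s and u.
(e): fails — w1 sees both w0 and w1.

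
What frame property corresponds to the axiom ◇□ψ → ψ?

symmetry: ∀x ∀y (Rxy → Ryx)

This schema is equivalent to the B axiom ψ → □◇ψ.
Its frame correspondent is symmetry — ∀x ∀y (Rxy → Ryx).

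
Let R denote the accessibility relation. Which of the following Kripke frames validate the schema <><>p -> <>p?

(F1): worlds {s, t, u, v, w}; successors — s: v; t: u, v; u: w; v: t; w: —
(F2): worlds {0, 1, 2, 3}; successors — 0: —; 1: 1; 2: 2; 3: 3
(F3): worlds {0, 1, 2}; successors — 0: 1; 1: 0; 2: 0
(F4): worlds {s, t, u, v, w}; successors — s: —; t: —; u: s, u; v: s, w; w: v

Frame correspondent (Sahlqvist): forall x forall y forall z (Rxy & Ryz -> Rxz) — i.e. transitivity.
(F1): fails — Rtv and Rvt but not Rtt.
(F2): holds.
(F3): fails — R01 and R10 but not R00.
(F4): fails — Rvw and Rwv but not Rvv.
Valid on: (F2).

(F2)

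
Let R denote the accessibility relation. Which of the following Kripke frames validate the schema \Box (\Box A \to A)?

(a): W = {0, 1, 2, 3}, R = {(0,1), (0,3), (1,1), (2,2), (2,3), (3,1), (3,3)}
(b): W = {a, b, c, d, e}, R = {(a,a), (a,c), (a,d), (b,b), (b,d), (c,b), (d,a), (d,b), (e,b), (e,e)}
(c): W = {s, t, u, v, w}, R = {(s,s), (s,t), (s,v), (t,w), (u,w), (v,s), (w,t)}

(a)

Frame correspondent (Sahlqvist): \forall x \forall y (Rxy \to Ryy) — i.e. shift-reflexivity.
(a): ✓.
(b): fails — Rac but not Rcc.
(c): fails — Rwt but not Rtt.
Valid on: (a).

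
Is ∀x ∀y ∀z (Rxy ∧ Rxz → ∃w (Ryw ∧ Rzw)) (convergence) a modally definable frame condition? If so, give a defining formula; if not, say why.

Yes: it is convergence, defined by the .2 schema ◇□r → □◇r.
Suppose ◇□r→□◇r is valid. Take Rxy, Rxz and set V(r)={w : Ryw}. Then □r at y so ◇□r at x, so □◇r at x, so ◇r at z, giving w with Rzw and Ryw.

Yes — defined by ◇□r → □◇r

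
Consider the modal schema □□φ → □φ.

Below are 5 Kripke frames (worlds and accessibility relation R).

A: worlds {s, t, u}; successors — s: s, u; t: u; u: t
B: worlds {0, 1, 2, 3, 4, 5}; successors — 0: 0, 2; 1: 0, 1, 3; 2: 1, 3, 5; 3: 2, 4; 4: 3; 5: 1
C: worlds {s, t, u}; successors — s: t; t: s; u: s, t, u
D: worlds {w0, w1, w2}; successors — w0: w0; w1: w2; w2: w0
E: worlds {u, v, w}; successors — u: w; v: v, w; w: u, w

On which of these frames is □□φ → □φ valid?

E

Frame correspondent (Sahlqvist): ∀x ∀y (Rxy → ∃z (Rxz ∧ Rzy)) — i.e. density.
A: fails — Rut but no z with Ruz and Rzt.
B: fails — R34 but no z with R3z and Rz4.
C: fails — Rts but no z with Rtz and Rzs.
D: fails — Rw1w2 but no z with Rw1z and Rzw2.
E: holds.
Valid on: E.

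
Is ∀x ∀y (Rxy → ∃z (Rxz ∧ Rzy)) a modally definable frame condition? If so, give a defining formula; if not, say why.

Yes, by □□r → □r

This is a Sahlqvist condition; the C4 axiom □□r → □r defines it.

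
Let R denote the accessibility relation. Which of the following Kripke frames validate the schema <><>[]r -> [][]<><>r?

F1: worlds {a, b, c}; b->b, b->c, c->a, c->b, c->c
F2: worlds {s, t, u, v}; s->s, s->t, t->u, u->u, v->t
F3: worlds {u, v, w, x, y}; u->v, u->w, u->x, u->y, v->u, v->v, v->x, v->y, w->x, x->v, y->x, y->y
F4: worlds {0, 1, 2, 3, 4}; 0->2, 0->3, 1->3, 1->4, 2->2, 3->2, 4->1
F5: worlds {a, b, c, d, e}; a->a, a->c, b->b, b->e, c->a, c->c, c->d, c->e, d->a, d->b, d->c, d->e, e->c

Frame correspondent (Sahlqvist): forall x forall y forall z ((x R^2 y & x R^2 z) -> exists w (yRw & z R^2 w)) — i.e. a generalized confluence (Geach) condition.
F1: fails — bR²a, bR²a but no w with aRw and aR²w.
F2: fails — sR²s, sR²t but no w with sRw and tR²w.
F3: fails — vR²w, vR²w but no t with wRt and wR²t.
F4: fails — 1R²1, 1R²1 but no w with 1Rw and 1R²w.
F5: condition met.

F5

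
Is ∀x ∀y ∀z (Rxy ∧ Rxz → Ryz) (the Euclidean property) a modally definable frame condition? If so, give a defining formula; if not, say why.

Yes, by ◇p → □◇p

This is a Sahlqvist condition; the 5 axiom ◇p → □◇p defines it.
Suppose ◇p→□◇p is valid. Take Rxy, Rxz and set V(p)={y}. Then ◇p at x, so □◇p at x, so ◇p at z, so some w with Rzw has p; w=y, i.e. Rzy. By symmetry of the argument, Ryz.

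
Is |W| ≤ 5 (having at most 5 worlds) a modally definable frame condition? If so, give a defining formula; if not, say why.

Any modally definable frame class is closed under disjoint unions.
Any modal formula valid on each of 6 disjoint one-world frames is valid on their disjoint union (validity is preserved under disjoint unions). Each one-world frame has |W|=1≤5, but the union has |W|=6.
So the class is not modally definable.

Not modally definable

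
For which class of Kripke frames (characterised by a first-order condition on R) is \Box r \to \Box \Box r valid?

transitivity

Suppose □r→□□r is valid. Take Rxy, Ryz and set V(r)={w : Rxw}. Then □r at x, so □□r at x, so □r at y, so r at z, i.e. Rxz.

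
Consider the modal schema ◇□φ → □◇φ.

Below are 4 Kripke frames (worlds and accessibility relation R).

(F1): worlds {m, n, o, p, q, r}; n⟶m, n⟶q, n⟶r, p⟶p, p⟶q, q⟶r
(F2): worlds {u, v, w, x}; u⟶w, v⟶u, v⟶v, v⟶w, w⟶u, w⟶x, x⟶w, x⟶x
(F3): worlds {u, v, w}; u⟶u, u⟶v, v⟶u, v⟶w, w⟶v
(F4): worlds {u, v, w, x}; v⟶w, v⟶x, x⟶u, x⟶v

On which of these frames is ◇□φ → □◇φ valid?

Frame correspondent (Sahlqvist): ∀x ∀y ∀z (Rxy ∧ Rxz → ∃w (Ryw ∧ Rzw)) — i.e. convergence.
(F1): fails — Rnr and Rnr but r and r have no common successor.
(F2): fails — Rvw and Rvu but w and u have no common successor.
(F3): holds.
(F4): fails — Rvx and Rvw but x and w have no common successor.

(F3)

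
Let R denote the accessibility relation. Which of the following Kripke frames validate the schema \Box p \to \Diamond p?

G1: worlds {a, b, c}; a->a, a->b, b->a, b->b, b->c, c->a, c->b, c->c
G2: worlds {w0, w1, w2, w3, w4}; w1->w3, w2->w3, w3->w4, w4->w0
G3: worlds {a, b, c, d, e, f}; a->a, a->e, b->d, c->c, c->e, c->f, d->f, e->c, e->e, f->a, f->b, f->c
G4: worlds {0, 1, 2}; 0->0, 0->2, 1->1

The schema corresponds to seriality: \forall x \exists y Rxy.
G1: holds.
G2: fails — world w0 has no successor.
G3: holds.
G4: fails — world 2 has no successor.

G1, G3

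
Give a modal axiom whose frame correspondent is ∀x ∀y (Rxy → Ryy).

□(□p → p)

A defining formula is □(□p → p) (the T□ axiom).
Suppose □(□p→p) is valid. Take Rxy and set V(p)={w : Ryw}. Then at y, □p holds; since □(□p→p) at x, □p→p at y, so p at y, i.e. Ryy.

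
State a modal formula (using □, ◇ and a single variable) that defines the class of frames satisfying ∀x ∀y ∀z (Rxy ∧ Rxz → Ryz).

◇p → □◇p

A defining formula is ◇p → □◇p (the 5 axiom).
Suppose ◇p→□◇p is valid. Take Rxy, Rxz and set V(p)={y}. Then ◇p at x, so □◇p at x, so ◇p at z, so some w with Rzw has p; w=y, i.e. Rzy. By symmetry of the argument, Ryz.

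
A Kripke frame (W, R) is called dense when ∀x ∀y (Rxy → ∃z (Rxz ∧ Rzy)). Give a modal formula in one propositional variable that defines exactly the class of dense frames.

□□p → □p

The condition is density. The C4 schema □□p → □p defines it.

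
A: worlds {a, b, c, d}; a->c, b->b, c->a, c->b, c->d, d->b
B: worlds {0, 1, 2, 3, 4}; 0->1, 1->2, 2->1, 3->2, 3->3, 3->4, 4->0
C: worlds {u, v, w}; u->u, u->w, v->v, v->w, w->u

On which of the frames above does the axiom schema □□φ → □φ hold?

C

The schema corresponds to density: ∀x ∀y (Rxy → ∃z (Rxz ∧ Rzy)).
A: fails — Rcd but no z with Rcz and Rzd.
B: fails — R12 but no z with R1z and Rz2.
C: ✓.
Valid on: C.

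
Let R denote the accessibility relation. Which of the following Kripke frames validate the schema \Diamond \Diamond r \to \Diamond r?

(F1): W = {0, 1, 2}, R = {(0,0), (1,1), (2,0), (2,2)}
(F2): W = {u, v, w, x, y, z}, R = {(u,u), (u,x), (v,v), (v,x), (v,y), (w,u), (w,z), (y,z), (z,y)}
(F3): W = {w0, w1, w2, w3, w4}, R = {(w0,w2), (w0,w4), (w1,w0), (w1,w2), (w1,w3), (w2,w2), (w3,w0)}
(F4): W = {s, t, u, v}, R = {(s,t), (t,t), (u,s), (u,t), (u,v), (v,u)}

Frame correspondent (Sahlqvist): \forall x \forall y \forall z (Rxy \wedge Ryz \to Rxz) — i.e. transitivity.
(F1): ✓.
(F2): fails — Rwu and Rux but not Rwx.
(F3): fails — Rw1w0 and Rw0w4 but not Rw1w4.
(F4): fails — Ruv and Rvu but not Ruu.
Valid on: (F1).

(F1)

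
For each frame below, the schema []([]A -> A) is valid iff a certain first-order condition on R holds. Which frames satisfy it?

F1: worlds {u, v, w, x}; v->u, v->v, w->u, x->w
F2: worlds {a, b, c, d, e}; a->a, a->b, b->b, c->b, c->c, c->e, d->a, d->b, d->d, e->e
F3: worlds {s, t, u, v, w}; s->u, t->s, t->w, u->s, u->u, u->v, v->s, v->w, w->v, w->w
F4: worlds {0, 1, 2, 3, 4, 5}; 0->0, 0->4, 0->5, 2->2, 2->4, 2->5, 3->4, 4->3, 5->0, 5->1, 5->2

This is the axiom for shift-reflexivity; its first-order frame correspondent is forall x forall y (Rxy -> Ryy).
F1: fails — Rxw but not Rww.
F2: holds.
F3: fails — Ruv but not Rvv.
F4: fails — R34 but not R44.
Valid on: F2.

F2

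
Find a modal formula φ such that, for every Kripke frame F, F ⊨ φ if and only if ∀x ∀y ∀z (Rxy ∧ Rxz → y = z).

The condition is partial functionality. The CD schema ◇ψ → □ψ defines it.

◇ψ → □ψ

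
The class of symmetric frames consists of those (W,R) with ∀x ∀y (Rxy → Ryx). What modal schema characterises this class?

The condition is symmetry. The B schema s → □◇s defines it.
Suppose s→□◇s is valid. Take Rxy and set V(s)={x}. Then s at x, so □◇s at x, so ◇s at y, so some z with Ryz has s; z=x, i.e. Ryx.

s → □◇s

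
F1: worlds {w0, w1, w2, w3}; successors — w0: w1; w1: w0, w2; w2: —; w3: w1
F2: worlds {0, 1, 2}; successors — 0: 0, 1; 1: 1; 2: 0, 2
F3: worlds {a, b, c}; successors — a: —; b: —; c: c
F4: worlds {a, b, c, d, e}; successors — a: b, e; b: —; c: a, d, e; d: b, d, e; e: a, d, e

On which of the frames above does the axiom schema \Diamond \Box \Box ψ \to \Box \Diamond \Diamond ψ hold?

The schema corresponds to a generalized confluence (Geach) condition: \forall x \forall y \forall z ((xRy \wedge xRz) \to \exists w (y R^2 w \wedge z R^2 w)).
F1: fails — w1Rw0, w1Rw2 but no w with w0R²w and w2R²w.
F2: holds.
F3: holds.
F4: fails — aRb, aRb but no w with bR²w and bR²w.

F2, F3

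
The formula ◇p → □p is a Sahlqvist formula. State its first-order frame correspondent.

Suppose ◇p→□p is valid. Take Rxy, Rxz and set V(p)={y}. Then ◇p at x, so □p at x, so p at z, i.e. z=y.
The converse is a direct semantic check.
Frame condition: ∀x ∀y ∀z (Rxy ∧ Rxz → y = z).

partial functionality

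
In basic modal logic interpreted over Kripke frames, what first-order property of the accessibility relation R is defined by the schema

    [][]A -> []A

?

density

Suppose □□A→□A is valid. Take Rxy and set V(A)={w : xR²w}. Then □□A at x, so □A at x, so A at y, i.e. ∃z(Rxz∧Rzy).
Conversely, any frame satisfying forall x forall y (Rxy -> exists z (Rxz & Rzy)) validates the schema.
So the correspondent is density.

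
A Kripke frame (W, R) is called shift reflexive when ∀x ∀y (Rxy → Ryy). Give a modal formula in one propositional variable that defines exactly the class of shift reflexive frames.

□(□p → p)

This is shift-reflexivity; the standard corresponding axiom is T□: □(□p → p).
Suppose □(□p→p) is valid. Take Rxy and set V(p)={w : Ryw}. Then at y, □p holds; since □(□p→p) at x, □p→p at y, so p at y, i.e. Ryy.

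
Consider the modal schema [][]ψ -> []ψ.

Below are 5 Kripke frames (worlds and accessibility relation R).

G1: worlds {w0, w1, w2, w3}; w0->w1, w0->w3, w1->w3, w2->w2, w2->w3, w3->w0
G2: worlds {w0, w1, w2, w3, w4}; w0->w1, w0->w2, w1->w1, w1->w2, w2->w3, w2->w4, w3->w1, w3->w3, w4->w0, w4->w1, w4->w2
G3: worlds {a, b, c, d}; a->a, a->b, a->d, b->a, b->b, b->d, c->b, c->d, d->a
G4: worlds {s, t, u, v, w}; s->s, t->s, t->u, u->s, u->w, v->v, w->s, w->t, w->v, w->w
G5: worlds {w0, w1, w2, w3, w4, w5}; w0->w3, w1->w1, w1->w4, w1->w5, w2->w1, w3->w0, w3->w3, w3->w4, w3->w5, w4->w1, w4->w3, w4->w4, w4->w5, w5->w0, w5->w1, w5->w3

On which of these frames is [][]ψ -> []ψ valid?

G3, G5

Frame correspondent (Sahlqvist): forall x forall y (Rxy -> exists z (Rxz & Rzy)) — i.e. density.
G1: fails — Rw1w3 but no z with Rw1z and Rzw3.
G2: fails — Rw2w4 but no z with Rw2z and Rzw4.
G3: holds.
G4: fails — Rtu but no z with Rtz and Rzu.
G5: holds.
Valid on: G3, G5.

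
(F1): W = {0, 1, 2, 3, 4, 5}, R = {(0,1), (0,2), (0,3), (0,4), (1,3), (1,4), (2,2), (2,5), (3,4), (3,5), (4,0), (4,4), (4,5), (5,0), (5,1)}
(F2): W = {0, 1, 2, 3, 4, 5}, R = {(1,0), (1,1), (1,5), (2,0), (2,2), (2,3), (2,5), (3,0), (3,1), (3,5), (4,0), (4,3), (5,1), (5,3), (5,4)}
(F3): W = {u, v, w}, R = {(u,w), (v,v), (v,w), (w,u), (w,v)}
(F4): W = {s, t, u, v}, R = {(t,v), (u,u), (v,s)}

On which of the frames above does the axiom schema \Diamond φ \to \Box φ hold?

(F4)

This is the axiom for partial functionality; its first-order frame correspondent is \forall x \forall y \forall z (Rxy \wedge Rxz \to y = z).
(F1): fails — 0 sees both 1 and 2.
(F2): fails — 1 sees both 0 and 1.
(F3): fails — v sees both v and w.
(F4): holds.
Valid on: (F4).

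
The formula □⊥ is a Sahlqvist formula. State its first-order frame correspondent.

Emptiness of R

□⊥ is valid iff no world has any successor (otherwise □⊥ fails at any world with one).
Conversely, on a frame with emptiness of R the schema holds at every world under every valuation.
So the correspondent is emptiness of R.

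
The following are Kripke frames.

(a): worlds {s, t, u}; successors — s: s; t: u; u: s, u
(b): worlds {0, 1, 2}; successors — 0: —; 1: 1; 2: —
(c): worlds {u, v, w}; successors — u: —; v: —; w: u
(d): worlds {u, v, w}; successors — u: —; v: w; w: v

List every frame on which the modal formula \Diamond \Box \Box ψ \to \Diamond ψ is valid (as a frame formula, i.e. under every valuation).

(a), (b), (d)

This is the axiom for a generalized confluence (Geach) condition; its first-order frame correspondent is \forall x \forall y (xRy \to \exists w (y R^2 w \wedge xRw)).
(a): ✓.
(b): ✓.
(c): fails — wRu but no t with uR²t and wRt.
(d): ✓.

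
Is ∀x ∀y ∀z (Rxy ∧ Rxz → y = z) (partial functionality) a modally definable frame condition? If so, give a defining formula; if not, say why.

Yes, by ◇p → □p

The condition is partial functionality. A defining modal formula is ◇p → □p.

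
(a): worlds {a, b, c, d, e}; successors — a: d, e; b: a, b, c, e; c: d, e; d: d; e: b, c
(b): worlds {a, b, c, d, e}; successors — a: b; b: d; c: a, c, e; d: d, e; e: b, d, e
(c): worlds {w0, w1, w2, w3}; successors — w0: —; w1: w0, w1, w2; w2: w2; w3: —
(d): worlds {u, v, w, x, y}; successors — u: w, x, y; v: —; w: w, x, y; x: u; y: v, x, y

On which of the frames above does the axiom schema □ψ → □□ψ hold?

(c)

Frame correspondent (Sahlqvist): ∀x ∀y ∀z (Rxy ∧ Ryz → Rxz) — i.e. transitivity.
(a): fails — Rbc and Rcd but not Rbd.
(b): fails — Rab and Rbd but not Rad.
(c): ✓.
(d): fails — Ryx and Rxu but not Ryu.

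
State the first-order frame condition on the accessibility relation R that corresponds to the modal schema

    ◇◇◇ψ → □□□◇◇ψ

∀x ∀y ∀z ((xR³y ∧ xR³z) → ∃w (y = w ∧ zR²w))

This is a Sahlqvist (Geach-type) schema ◇^3□^0ψ → □^3◇^2ψ.
Minimal-valuation argument: fix x; take any y with xR^3y and any z with xR^3z. Set V(ψ) to the set of worlds R-reachable from y in exactly 0 steps. Then □^0ψ holds at y, so the antecedent holds at x; validity forces ◇^2ψ at z, giving a w with zR^2w and yR^0w.
First-order correspondent: ∀x ∀y ∀z ((xR³y ∧ xR³z) → ∃w (y = w ∧ zR²w)).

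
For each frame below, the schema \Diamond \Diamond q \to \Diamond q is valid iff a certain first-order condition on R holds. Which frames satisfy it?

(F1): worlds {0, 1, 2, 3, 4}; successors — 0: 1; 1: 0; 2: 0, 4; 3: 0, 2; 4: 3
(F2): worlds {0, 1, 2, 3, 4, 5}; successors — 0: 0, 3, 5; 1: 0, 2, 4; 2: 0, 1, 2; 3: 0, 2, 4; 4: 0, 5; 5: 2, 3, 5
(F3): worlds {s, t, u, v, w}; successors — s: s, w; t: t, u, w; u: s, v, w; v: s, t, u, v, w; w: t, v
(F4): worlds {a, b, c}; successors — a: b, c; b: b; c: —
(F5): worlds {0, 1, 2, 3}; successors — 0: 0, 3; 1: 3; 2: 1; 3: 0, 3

The schema corresponds to transitivity: \forall x \forall y \forall z (Rxy \wedge Ryz \to Rxz).
(F1): fails — R10 and R01 but not R11.
(F2): fails — R10 and R03 but not R13.
(F3): fails — Ruv and Rvt but not Rut.
(F4): ✓.
(F5): fails — R21 and R13 but not R23.

(F4)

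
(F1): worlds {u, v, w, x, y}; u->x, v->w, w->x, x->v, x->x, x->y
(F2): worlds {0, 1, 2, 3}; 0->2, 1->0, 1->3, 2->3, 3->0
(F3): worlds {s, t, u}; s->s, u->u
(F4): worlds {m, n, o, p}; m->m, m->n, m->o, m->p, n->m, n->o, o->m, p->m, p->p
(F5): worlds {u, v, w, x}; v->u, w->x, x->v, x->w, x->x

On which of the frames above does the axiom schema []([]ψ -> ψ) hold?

(F3)

Frame correspondent (Sahlqvist): forall x forall y (Rxy -> Ryy) — i.e. shift-reflexivity.
(F1): fails — Rvw but not Rww.
(F2): fails — R10 but not R00.
(F3): condition met.
(F4): fails — Rno but not Roo.
(F5): fails — Rxw but not Rww.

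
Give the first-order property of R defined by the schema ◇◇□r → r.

This is a Sahlqvist (Geach-type) schema ◇^2□^1r → □^0◇^0r.
First-order correspondent: ∀x ∀y (xR²y → ∃w (yRw ∧ x = w)).

∀x ∀y (xR²y → ∃w (yRw ∧ x = w))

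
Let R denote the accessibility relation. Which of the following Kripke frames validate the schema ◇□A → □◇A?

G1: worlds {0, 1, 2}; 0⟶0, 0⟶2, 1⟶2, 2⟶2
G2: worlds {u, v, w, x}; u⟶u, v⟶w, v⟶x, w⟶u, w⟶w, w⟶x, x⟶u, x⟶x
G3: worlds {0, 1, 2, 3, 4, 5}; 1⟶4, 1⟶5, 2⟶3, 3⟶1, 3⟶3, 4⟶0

The schema corresponds to convergence: ∀x ∀y ∀z (Rxy ∧ Rxz → ∃w (Ryw ∧ Rzw)).
G1: condition met.
G2: condition met.
G3: fails — R14 and R15 but 4 and 5 have no common successor.
Valid on: G1, G2.

G1, G2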